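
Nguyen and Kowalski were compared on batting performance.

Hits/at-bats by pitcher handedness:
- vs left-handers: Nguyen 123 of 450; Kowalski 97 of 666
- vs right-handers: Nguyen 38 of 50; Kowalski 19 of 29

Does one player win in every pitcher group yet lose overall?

No

Vs left-handers: Nguyen 123/450 = 27.3%, Kowalski 97/666 = 14.6% → Nguyen
Vs right-handers: Nguyen 38/50 = 76.0%, Kowalski 19/29 = 65.5% → Nguyen
Overall: Nguyen 161/500 = 32.2%, Kowalski 116/695 = 16.7% → Nguyen
Nguyen wins overall and in every pitcher group — no reversal.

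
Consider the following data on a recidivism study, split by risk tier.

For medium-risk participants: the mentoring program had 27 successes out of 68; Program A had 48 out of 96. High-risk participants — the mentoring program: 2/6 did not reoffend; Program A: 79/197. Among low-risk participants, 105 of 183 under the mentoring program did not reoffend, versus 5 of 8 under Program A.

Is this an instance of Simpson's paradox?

Yes

Medium-risk: the mentoring program 27/68 = 39.7%, Program A 48/96 = 50.0% → Program A
High-risk: the mentoring program 2/6 = 33.3%, Program A 79/197 = 40.1% → Program A
Low-risk: the mentoring program 105/183 = 57.4%, Program A 5/8 = 62.5% → Program A
Overall: the mentoring program 134/257 = 52.1%, Program A 132/301 = 43.9% → the mentoring program
Program A wins each risk group but the mentoring program wins overall — the comparison reverses. Program A's participants skew toward high-risk, which has a lower base rate.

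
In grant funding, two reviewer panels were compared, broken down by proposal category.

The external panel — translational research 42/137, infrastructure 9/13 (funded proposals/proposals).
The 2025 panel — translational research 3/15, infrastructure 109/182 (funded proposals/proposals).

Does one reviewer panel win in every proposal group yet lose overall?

Yes

Translational research: the external panel 42/137 = 30.7%, the 2025 panel 3/15 = 20.0% → the external panel
Infrastructure: the external panel 9/13 = 69.2%, the 2025 panel 109/182 = 59.9% → the external panel
Overall: the external panel 51/150 = 34.0%, the 2025 panel 112/197 = 56.9% → the 2025 panel
The external panel wins each proposal group but the 2025 panel wins overall — the comparison reverses. The external panel's proposals skew toward translational research, which has a lower base rate.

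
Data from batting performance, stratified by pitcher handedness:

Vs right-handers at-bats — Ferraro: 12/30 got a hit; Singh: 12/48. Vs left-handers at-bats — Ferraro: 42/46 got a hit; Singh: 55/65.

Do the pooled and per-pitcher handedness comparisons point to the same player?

Yes

Vs right-handers: Ferraro 12/30 = 40.0%, Singh 12/48 = 25.0% → Ferraro
Vs left-handers: Ferraro 42/46 = 91.3%, Singh 55/65 = 84.6% → Ferraro
Overall: Ferraro 54/76 = 71.1%, Singh 67/113 = 59.3% → Ferraro
Ferraro wins overall and in every pitcher group — no reversal.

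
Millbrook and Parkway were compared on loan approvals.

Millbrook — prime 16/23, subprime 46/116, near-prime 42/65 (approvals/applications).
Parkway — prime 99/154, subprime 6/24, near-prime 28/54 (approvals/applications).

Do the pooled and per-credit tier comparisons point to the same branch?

No

Prime: Millbrook 16/23 = 69.6%, Parkway 99/154 = 64.3% → Millbrook
Subprime: Millbrook 46/116 = 39.7%, Parkway 6/24 = 25.0% → Millbrook
Near-prime: Millbrook 42/65 = 64.6%, Parkway 28/54 = 51.9% → Millbrook
Overall: Millbrook 104/204 = 51.0%, Parkway 133/232 = 57.3% → Parkway
Millbrook wins each credit group but Parkway wins overall — the comparison reverses. Millbrook's applications skew toward subprime, which has a lower base rate.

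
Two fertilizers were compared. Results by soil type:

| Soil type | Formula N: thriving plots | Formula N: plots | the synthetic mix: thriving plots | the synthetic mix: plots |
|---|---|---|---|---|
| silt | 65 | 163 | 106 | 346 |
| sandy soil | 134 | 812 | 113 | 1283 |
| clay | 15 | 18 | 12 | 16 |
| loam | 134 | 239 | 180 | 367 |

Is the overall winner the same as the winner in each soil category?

Yes

Silt: Formula N 65/163 = 39.9%, the synthetic mix 106/346 = 30.6% → Formula N
Sandy soil: Formula N 134/812 = 16.5%, the synthetic mix 113/1283 = 8.8% → Formula N
Clay: Formula N 15/18 = 83.3%, the synthetic mix 12/16 = 75.0% → Formula N
Loam: Formula N 134/239 = 56.1%, the synthetic mix 180/367 = 49.0% → Formula N
Overall: Formula N 348/1232 = 28.2%, the synthetic mix 411/2012 = 20.4% → Formula N
Formula N wins overall and in every soil group — no reversal.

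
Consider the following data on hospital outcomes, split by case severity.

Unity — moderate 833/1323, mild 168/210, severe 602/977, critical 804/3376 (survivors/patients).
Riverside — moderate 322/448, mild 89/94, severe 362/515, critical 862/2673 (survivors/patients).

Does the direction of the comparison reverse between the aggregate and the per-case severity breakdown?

Moderate: Unity 833/1323 = 63.0%, Riverside 322/448 = 71.9% → Riverside
Mild: Unity 168/210 = 80.0%, Riverside 89/94 = 94.7% → Riverside
Severe: Unity 602/977 = 61.6%, Riverside 362/515 = 70.3% → Riverside
Critical: Unity 804/3376 = 23.8%, Riverside 862/2673 = 32.2% → Riverside
Overall: Unity 2407/5886 = 40.9%, Riverside 1635/3730 = 43.8% → Riverside
Riverside wins overall and in every case group — no reversal.

No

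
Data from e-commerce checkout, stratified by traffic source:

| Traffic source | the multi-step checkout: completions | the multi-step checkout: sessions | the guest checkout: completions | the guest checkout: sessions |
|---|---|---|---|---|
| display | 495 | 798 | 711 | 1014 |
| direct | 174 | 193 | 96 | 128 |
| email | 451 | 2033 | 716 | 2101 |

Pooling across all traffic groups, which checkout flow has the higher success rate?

Display: the multi-step checkout 495/798 = 62.0%, the guest checkout 711/1014 = 70.1% → the guest checkout
Direct: the multi-step checkout 174/193 = 90.2%, the guest checkout 96/128 = 75.0% → the multi-step checkout
Email: the multi-step checkout 451/2033 = 22.2%, the guest checkout 716/2101 = 34.1% → the guest checkout
Overall: the multi-step checkout 1120/3024 = 37.0%, the guest checkout 1523/3243 = 47.0% → the guest checkout
(Neither sweeps every traffic group, but the guest checkout has the higher pooled rate.)

the guest checkout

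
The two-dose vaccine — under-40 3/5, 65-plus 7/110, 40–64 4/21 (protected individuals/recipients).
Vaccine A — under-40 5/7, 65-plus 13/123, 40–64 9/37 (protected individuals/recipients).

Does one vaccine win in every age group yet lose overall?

No

Under-40: the two-dose vaccine 3/5 = 60.0%, Vaccine A 5/7 = 71.4% → Vaccine A
65-plus: the two-dose vaccine 7/110 = 6.4%, Vaccine A 13/123 = 10.6% → Vaccine A
40–64: the two-dose vaccine 4/21 = 19.0%, Vaccine A 9/37 = 24.3% → Vaccine A
Overall: the two-dose vaccine 14/136 = 10.3%, Vaccine A 27/167 = 16.2% → Vaccine A
Vaccine A wins overall and in every age group — no reversal.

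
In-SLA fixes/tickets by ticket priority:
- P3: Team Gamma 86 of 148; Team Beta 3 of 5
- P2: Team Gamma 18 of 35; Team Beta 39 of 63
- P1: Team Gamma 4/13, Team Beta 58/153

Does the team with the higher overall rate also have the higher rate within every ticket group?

No

P3: Team Gamma 86/148 = 58.1%, Team Beta 3/5 = 60.0% → Team Beta
P2: Team Gamma 18/35 = 51.4%, Team Beta 39/63 = 61.9% → Team Beta
P1: Team Gamma 4/13 = 30.8%, Team Beta 58/153 = 37.9% → Team Beta
Overall: Team Gamma 108/196 = 55.1%, Team Beta 100/221 = 45.2% → Team Gamma
Team Beta wins each ticket group but Team Gamma wins overall — the comparison reverses. Team Beta's tickets skew toward P1, which has a lower base rate.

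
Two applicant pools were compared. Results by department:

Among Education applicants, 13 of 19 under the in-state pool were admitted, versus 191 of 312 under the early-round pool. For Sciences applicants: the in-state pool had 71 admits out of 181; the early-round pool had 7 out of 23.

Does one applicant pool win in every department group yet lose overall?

Yes

Education: the in-state pool 13/19 = 68.4%, the early-round pool 191/312 = 61.2% → the in-state pool
Sciences: the in-state pool 71/181 = 39.2%, the early-round pool 7/23 = 30.4% → the in-state pool
Overall: the in-state pool 84/200 = 42.0%, the early-round pool 198/335 = 59.1% → the early-round pool
The in-state pool wins each department group but the early-round pool wins overall — the comparison reverses. The in-state pool's applicants skew toward Sciences, which has a lower base rate.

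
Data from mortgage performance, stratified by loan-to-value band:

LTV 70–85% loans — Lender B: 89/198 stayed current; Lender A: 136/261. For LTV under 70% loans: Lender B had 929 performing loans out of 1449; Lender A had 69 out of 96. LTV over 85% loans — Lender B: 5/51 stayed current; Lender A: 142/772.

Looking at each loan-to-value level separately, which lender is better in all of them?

Lender A

LTV 70–85%: Lender B 89/198 = 44.9%, Lender A 136/261 = 52.1% → Lender A
LTV under 70%: Lender B 929/1449 = 64.1%, Lender A 69/96 = 71.9% → Lender A
LTV over 85%: Lender B 5/51 = 9.8%, Lender A 142/772 = 18.4% → Lender A
Lender A has the higher rate in all 3 groups.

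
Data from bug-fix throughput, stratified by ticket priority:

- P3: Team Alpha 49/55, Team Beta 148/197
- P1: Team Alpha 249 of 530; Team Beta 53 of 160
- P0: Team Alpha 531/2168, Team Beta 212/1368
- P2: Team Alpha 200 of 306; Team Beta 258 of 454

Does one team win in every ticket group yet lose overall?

No

P3: Team Alpha 49/55 = 89.1%, Team Beta 148/197 = 75.1% → Team Alpha
P1: Team Alpha 249/530 = 47.0%, Team Beta 53/160 = 33.1% → Team Alpha
P0: Team Alpha 531/2168 = 24.5%, Team Beta 212/1368 = 15.5% → Team Alpha
P2: Team Alpha 200/306 = 65.4%, Team Beta 258/454 = 56.8% → Team Alpha
Overall: Team Alpha 1029/3059 = 33.6%, Team Beta 671/2179 = 30.8% → Team Alpha
Team Alpha wins overall and in every ticket group — no reversal.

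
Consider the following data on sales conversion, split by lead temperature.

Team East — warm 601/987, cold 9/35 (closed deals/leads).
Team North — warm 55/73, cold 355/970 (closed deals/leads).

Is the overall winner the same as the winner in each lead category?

No

Warm: Team East 601/987 = 60.9%, Team North 55/73 = 75.3% → Team North
Cold: Team East 9/35 = 25.7%, Team North 355/970 = 36.6% → Team North
Overall: Team East 610/1022 = 59.7%, Team North 410/1043 = 39.3% → Team East
Team North wins each lead group but Team East wins overall — the comparison reverses. Team North's leads skew toward cold, which has a lower base rate.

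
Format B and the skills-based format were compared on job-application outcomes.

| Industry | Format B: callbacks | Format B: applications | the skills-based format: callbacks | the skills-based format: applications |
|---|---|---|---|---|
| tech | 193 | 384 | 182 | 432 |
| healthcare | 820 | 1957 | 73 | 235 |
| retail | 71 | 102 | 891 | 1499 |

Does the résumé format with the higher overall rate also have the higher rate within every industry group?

Tech: Format B 193/384 = 50.3%, the skills-based format 182/432 = 42.1% → Format B
Healthcare: Format B 820/1957 = 41.9%, the skills-based format 73/235 = 31.1% → Format B
Retail: Format B 71/102 = 69.6%, the skills-based format 891/1499 = 59.4% → Format B
Overall: Format B 1084/2443 = 44.4%, the skills-based format 1146/2166 = 52.9% → the skills-based format
Format B wins each industry group but the skills-based format wins overall — the comparison reverses. Format B's applications skew toward healthcare, which has a lower base rate.

No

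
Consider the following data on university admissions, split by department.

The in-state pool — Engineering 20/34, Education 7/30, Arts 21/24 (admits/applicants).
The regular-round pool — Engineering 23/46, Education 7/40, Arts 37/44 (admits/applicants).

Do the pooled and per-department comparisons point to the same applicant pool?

Engineering: the in-state pool 20/34 = 58.8%, the regular-round pool 23/46 = 50.0% → the in-state pool
Education: the in-state pool 7/30 = 23.3%, the regular-round pool 7/40 = 17.5% → the in-state pool
Arts: the in-state pool 21/24 = 87.5%, the regular-round pool 37/44 = 84.1% → the in-state pool
Overall: the in-state pool 48/88 = 54.5%, the regular-round pool 67/130 = 51.5% → the in-state pool
The in-state pool wins overall and in every department group — no reversal.

Yes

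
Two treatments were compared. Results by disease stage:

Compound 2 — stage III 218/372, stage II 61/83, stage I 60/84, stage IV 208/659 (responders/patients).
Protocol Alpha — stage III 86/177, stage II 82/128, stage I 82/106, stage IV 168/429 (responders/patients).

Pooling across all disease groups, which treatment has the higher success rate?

Protocol Alpha

Stage III: Compound 2 218/372 = 58.6%, Protocol Alpha 86/177 = 48.6% → Compound 2
Stage II: Compound 2 61/83 = 73.5%, Protocol Alpha 82/128 = 64.1% → Compound 2
Stage I: Compound 2 60/84 = 71.4%, Protocol Alpha 82/106 = 77.4% → Protocol Alpha
Stage IV: Compound 2 208/659 = 31.6%, Protocol Alpha 168/429 = 39.2% → Protocol Alpha
Overall: Compound 2 547/1198 = 45.7%, Protocol Alpha 418/840 = 49.8% → Protocol Alpha
(Neither sweeps every disease group, but Protocol Alpha has the higher pooled rate.)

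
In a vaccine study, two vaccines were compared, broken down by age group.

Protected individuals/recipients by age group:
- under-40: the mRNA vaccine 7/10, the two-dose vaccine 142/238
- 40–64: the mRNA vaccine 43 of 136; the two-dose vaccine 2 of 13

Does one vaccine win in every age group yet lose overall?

Under-40: the mRNA vaccine 7/10 = 70.0%, the two-dose vaccine 142/238 = 59.7% → the mRNA vaccine
40–64: the mRNA vaccine 43/136 = 31.6%, the two-dose vaccine 2/13 = 15.4% → the mRNA vaccine
Overall: the mRNA vaccine 50/146 = 34.2%, the two-dose vaccine 144/251 = 57.4% → the two-dose vaccine
The mRNA vaccine wins each age group but the two-dose vaccine wins overall — the comparison reverses. The mRNA vaccine's recipients skew toward 40–64, which has a lower base rate.

Yes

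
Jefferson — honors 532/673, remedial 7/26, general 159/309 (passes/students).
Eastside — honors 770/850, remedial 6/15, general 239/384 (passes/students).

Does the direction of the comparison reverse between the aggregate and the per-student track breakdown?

Honors: Jefferson 532/673 = 79.0%, Eastside 770/850 = 90.6% → Eastside
Remedial: Jefferson 7/26 = 26.9%, Eastside 6/15 = 40.0% → Eastside
General: Jefferson 159/309 = 51.5%, Eastside 239/384 = 62.2% → Eastside
Overall: Jefferson 698/1008 = 69.2%, Eastside 1015/1249 = 81.3% → Eastside
Eastside wins overall and in every student group — no reversal.

No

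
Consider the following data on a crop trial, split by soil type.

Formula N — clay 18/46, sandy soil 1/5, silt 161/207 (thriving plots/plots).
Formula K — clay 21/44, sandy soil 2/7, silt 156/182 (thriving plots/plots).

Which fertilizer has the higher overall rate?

Formula K

Clay: Formula N 18/46 = 39.1%, Formula K 21/44 = 47.7% → Formula K
Sandy soil: Formula N 1/5 = 20.0%, Formula K 2/7 = 28.6% → Formula K
Silt: Formula N 161/207 = 77.8%, Formula K 156/182 = 85.7% → Formula K
Overall: Formula N 180/258 = 69.8%, Formula K 179/233 = 76.8% → Formula K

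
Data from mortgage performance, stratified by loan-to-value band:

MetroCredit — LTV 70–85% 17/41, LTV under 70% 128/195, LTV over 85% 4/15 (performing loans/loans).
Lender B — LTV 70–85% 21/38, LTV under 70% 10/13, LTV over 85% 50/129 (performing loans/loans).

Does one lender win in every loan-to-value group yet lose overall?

LTV 70–85%: MetroCredit 17/41 = 41.5%, Lender B 21/38 = 55.3% → Lender B
LTV under 70%: MetroCredit 128/195 = 65.6%, Lender B 10/13 = 76.9% → Lender B
LTV over 85%: MetroCredit 4/15 = 26.7%, Lender B 50/129 = 38.8% → Lender B
Overall: MetroCredit 149/251 = 59.4%, Lender B 81/180 = 45.0% → MetroCredit
Lender B wins each loan-to-value group but MetroCredit wins overall — the comparison reverses. Lender B's loans skew toward LTV over 85%, which has a lower base rate.

Yes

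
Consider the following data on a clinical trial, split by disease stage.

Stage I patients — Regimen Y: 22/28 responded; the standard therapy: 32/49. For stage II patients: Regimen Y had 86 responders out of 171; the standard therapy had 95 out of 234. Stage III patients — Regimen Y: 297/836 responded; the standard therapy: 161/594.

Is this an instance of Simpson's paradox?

Stage I: Regimen Y 22/28 = 78.6%, the standard therapy 32/49 = 65.3% → Regimen Y
Stage II: Regimen Y 86/171 = 50.3%, the standard therapy 95/234 = 40.6% → Regimen Y
Stage III: Regimen Y 297/836 = 35.5%, the standard therapy 161/594 = 27.1% → Regimen Y
Overall: Regimen Y 405/1035 = 39.1%, the standard therapy 288/877 = 32.8% → Regimen Y
Regimen Y wins overall and in every disease group — no reversal.

No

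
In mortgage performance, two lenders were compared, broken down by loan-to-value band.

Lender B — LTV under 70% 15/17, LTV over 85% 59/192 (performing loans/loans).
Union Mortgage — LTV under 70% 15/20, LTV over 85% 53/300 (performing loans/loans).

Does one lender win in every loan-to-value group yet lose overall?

LTV under 70%: Lender B 15/17 = 88.2%, Union Mortgage 15/20 = 75.0% → Lender B
LTV over 85%: Lender B 59/192 = 30.7%, Union Mortgage 53/300 = 17.7% → Lender B
Overall: Lender B 74/209 = 35.4%, Union Mortgage 68/320 = 21.2% → Lender B
Lender B wins overall and in every loan-to-value group — no reversal.

No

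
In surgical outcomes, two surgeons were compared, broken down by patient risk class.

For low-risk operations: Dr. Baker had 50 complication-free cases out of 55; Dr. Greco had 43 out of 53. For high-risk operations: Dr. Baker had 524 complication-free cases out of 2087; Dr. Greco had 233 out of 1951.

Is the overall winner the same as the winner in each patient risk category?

Yes

Low-risk: Dr. Baker 50/55 = 90.9%, Dr. Greco 43/53 = 81.1% → Dr. Baker
High-risk: Dr. Baker 524/2087 = 25.1%, Dr. Greco 233/1951 = 11.9% → Dr. Baker
Overall: Dr. Baker 574/2142 = 26.8%, Dr. Greco 276/2004 = 13.8% → Dr. Baker
Dr. Baker wins overall and in every patient risk group — no reversal.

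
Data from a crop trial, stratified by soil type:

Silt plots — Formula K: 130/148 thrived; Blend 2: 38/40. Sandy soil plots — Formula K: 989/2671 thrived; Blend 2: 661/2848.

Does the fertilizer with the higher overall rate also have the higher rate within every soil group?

No

Silt: Formula K 130/148 = 87.8%, Blend 2 38/40 = 95.0% → Blend 2
Sandy soil: Formula K 989/2671 = 37.0%, Blend 2 661/2848 = 23.2% → Formula K
Overall: Formula K 1119/2819 = 39.7%, Blend 2 699/2888 = 24.2% → Formula K
Neither sweeps: Formula K wins 1 of 2 groups, Blend 2 wins 1. Formula K wins overall but not every group — no Simpson reversal.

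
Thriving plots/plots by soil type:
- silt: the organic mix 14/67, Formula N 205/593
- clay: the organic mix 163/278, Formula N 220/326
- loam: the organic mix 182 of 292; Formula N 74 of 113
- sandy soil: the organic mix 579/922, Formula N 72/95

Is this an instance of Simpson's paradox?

Silt: the organic mix 14/67 = 20.9%, Formula N 205/593 = 34.6% → Formula N
Clay: the organic mix 163/278 = 58.6%, Formula N 220/326 = 67.5% → Formula N
Loam: the organic mix 182/292 = 62.3%, Formula N 74/113 = 65.5% → Formula N
Sandy soil: the organic mix 579/922 = 62.8%, Formula N 72/95 = 75.8% → Formula N
Overall: the organic mix 938/1559 = 60.2%, Formula N 571/1127 = 50.7% → the organic mix
Formula N wins each soil group but the organic mix wins overall — the comparison reverses. Formula N's plots skew toward silt, which has a lower base rate.

Yes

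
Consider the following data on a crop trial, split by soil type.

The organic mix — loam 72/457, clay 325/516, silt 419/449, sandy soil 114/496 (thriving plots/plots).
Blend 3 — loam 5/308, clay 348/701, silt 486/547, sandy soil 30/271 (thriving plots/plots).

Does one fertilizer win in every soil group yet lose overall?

Loam: the organic mix 72/457 = 15.8%, Blend 3 5/308 = 1.6% → the organic mix
Clay: the organic mix 325/516 = 63.0%, Blend 3 348/701 = 49.6% → the organic mix
Silt: the organic mix 419/449 = 93.3%, Blend 3 486/547 = 88.8% → the organic mix
Sandy soil: the organic mix 114/496 = 23.0%, Blend 3 30/271 = 11.1% → the organic mix
Overall: the organic mix 930/1918 = 48.5%, Blend 3 869/1827 = 47.6% → the organic mix
The organic mix wins overall and in every soil group — no reversal.

No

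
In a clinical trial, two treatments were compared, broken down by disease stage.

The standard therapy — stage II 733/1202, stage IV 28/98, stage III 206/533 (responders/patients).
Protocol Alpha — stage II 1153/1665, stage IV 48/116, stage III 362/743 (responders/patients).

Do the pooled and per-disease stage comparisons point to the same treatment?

Stage II: the standard therapy 733/1202 = 61.0%, Protocol Alpha 1153/1665 = 69.2% → Protocol Alpha
Stage IV: the standard therapy 28/98 = 28.6%, Protocol Alpha 48/116 = 41.4% → Protocol Alpha
Stage III: the standard therapy 206/533 = 38.6%, Protocol Alpha 362/743 = 48.7% → Protocol Alpha
Overall: the standard therapy 967/1833 = 52.8%, Protocol Alpha 1563/2524 = 61.9% → Protocol Alpha
Protocol Alpha wins overall and in every disease group — no reversal.

Yes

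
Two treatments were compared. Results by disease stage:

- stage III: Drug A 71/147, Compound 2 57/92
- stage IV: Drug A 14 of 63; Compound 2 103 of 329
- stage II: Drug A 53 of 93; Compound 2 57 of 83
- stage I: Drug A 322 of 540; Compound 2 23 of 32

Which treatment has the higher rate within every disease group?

Compound 2

Stage III: Drug A 71/147 = 48.3%, Compound 2 57/92 = 62.0% → Compound 2
Stage IV: Drug A 14/63 = 22.2%, Compound 2 103/329 = 31.3% → Compound 2
Stage II: Drug A 53/93 = 57.0%, Compound 2 57/83 = 68.7% → Compound 2
Stage I: Drug A 322/540 = 59.6%, Compound 2 23/32 = 71.9% → Compound 2
Compound 2 has the higher rate in all 4 groups.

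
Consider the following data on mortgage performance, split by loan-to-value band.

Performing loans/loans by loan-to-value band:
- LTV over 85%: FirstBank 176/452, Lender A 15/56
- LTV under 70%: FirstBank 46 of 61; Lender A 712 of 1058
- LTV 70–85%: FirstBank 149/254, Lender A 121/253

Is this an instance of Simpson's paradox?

LTV over 85%: FirstBank 176/452 = 38.9%, Lender A 15/56 = 26.8% → FirstBank
LTV under 70%: FirstBank 46/61 = 75.4%, Lender A 712/1058 = 67.3% → FirstBank
LTV 70–85%: FirstBank 149/254 = 58.7%, Lender A 121/253 = 47.8% → FirstBank
Overall: FirstBank 371/767 = 48.4%, Lender A 848/1367 = 62.0% → Lender A
FirstBank wins each loan-to-value group but Lender A wins overall — the comparison reverses. FirstBank's loans skew toward LTV over 85%, which has a lower base rate.

Yes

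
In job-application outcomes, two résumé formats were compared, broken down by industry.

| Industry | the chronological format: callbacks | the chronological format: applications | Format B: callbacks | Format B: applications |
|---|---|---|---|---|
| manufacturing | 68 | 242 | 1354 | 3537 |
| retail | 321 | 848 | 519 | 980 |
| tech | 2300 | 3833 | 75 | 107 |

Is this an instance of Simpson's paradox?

Manufacturing: the chronological format 68/242 = 28.1%, Format B 1354/3537 = 38.3% → Format B
Retail: the chronological format 321/848 = 37.9%, Format B 519/980 = 53.0% → Format B
Tech: the chronological format 2300/3833 = 60.0%, Format B 75/107 = 70.1% → Format B
Overall: the chronological format 2689/4923 = 54.6%, Format B 1948/4624 = 42.1% → the chronological format
Format B wins each industry group but the chronological format wins overall — the comparison reverses. Format B's applications skew toward manufacturing, which has a lower base rate.

Yes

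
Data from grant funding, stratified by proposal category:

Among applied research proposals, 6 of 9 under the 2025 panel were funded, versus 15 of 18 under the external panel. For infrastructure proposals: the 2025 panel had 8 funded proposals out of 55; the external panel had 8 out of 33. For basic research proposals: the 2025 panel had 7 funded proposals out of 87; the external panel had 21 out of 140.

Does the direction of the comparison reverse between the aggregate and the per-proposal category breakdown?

No

Applied research: the 2025 panel 6/9 = 66.7%, the external panel 15/18 = 83.3% → the external panel
Infrastructure: the 2025 panel 8/55 = 14.5%, the external panel 8/33 = 24.2% → the external panel
Basic research: the 2025 panel 7/87 = 8.0%, the external panel 21/140 = 15.0% → the external panel
Overall: the 2025 panel 21/151 = 13.9%, the external panel 44/191 = 23.0% → the external panel
The external panel wins overall and in every proposal group — no reversal.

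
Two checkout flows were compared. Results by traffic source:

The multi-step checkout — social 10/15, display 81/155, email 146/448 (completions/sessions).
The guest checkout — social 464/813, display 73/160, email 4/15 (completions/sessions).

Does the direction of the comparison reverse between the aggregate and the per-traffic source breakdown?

Yes

Social: the multi-step checkout 10/15 = 66.7%, the guest checkout 464/813 = 57.1% → the multi-step checkout
Display: the multi-step checkout 81/155 = 52.3%, the guest checkout 73/160 = 45.6% → the multi-step checkout
Email: the multi-step checkout 146/448 = 32.6%, the guest checkout 4/15 = 26.7% → the multi-step checkout
Overall: the multi-step checkout 237/618 = 38.3%, the guest checkout 541/988 = 54.8% → the guest checkout
The multi-step checkout wins each traffic group but the guest checkout wins overall — the comparison reverses. The multi-step checkout's sessions skew toward email, which has a lower base rate.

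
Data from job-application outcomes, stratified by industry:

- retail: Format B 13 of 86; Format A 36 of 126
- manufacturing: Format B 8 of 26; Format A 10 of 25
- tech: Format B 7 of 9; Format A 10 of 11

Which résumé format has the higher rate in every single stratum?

Format A

Retail: Format B 13/86 = 15.1%, Format A 36/126 = 28.6% → Format A
Manufacturing: Format B 8/26 = 30.8%, Format A 10/25 = 40.0% → Format A
Tech: Format B 7/9 = 77.8%, Format A 10/11 = 90.9% → Format A
Format A has the higher rate in all 3 groups.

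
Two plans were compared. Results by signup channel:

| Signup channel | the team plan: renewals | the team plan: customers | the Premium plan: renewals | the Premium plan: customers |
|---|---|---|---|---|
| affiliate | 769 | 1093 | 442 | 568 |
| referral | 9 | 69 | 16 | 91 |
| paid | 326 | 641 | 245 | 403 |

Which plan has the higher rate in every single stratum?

Affiliate: the team plan 769/1093 = 70.4%, the Premium plan 442/568 = 77.8% → the Premium plan
Referral: the team plan 9/69 = 13.0%, the Premium plan 16/91 = 17.6% → the Premium plan
Paid: the team plan 326/641 = 50.9%, the Premium plan 245/403 = 60.8% → the Premium plan
The Premium plan has the higher rate in all 3 groups.

the Premium plan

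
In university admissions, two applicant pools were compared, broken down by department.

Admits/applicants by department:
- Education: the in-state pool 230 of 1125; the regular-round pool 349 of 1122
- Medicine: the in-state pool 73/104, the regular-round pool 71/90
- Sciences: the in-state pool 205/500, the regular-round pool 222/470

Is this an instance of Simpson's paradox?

No

Education: the in-state pool 230/1125 = 20.4%, the regular-round pool 349/1122 = 31.1% → the regular-round pool
Medicine: the in-state pool 73/104 = 70.2%, the regular-round pool 71/90 = 78.9% → the regular-round pool
Sciences: the in-state pool 205/500 = 41.0%, the regular-round pool 222/470 = 47.2% → the regular-round pool
Overall: the in-state pool 508/1729 = 29.4%, the regular-round pool 642/1682 = 38.2% → the regular-round pool
The regular-round pool wins overall and in every department group — no reversal.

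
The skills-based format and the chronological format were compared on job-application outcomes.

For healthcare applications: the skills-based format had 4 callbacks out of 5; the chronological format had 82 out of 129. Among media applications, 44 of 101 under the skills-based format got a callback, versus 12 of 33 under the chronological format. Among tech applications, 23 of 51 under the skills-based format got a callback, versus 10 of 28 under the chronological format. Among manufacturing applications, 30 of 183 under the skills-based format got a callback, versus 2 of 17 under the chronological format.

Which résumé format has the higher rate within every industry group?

the skills-based format

Healthcare: the skills-based format 4/5 = 80.0%, the chronological format 82/129 = 63.6% → the skills-based format
Media: the skills-based format 44/101 = 43.6%, the chronological format 12/33 = 36.4% → the skills-based format
Tech: the skills-based format 23/51 = 45.1%, the chronological format 10/28 = 35.7% → the skills-based format
Manufacturing: the skills-based format 30/183 = 16.4%, the chronological format 2/17 = 11.8% → the skills-based format
The skills-based format has the higher rate in all 4 groups.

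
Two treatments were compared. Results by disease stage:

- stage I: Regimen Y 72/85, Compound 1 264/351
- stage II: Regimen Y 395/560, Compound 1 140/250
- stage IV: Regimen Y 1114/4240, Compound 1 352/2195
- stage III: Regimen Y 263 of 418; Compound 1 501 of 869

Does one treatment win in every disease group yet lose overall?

Stage I: Regimen Y 72/85 = 84.7%, Compound 1 264/351 = 75.2% → Regimen Y
Stage II: Regimen Y 395/560 = 70.5%, Compound 1 140/250 = 56.0% → Regimen Y
Stage IV: Regimen Y 1114/4240 = 26.3%, Compound 1 352/2195 = 16.0% → Regimen Y
Stage III: Regimen Y 263/418 = 62.9%, Compound 1 501/869 = 57.7% → Regimen Y
Overall: Regimen Y 1844/5303 = 34.8%, Compound 1 1257/3665 = 34.3% → Regimen Y
Regimen Y wins overall and in every disease group — no reversal.

No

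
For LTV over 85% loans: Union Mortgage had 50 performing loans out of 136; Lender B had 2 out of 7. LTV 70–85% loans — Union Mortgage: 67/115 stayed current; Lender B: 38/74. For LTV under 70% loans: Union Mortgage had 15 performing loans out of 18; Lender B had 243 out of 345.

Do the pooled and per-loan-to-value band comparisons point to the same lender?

LTV over 85%: Union Mortgage 50/136 = 36.8%, Lender B 2/7 = 28.6% → Union Mortgage
LTV 70–85%: Union Mortgage 67/115 = 58.3%, Lender B 38/74 = 51.4% → Union Mortgage
LTV under 70%: Union Mortgage 15/18 = 83.3%, Lender B 243/345 = 70.4% → Union Mortgage
Overall: Union Mortgage 132/269 = 49.1%, Lender B 283/426 = 66.4% → Lender B
Union Mortgage wins each loan-to-value group but Lender B wins overall — the comparison reverses. Union Mortgage's loans skew toward LTV over 85%, which has a lower base rate.

No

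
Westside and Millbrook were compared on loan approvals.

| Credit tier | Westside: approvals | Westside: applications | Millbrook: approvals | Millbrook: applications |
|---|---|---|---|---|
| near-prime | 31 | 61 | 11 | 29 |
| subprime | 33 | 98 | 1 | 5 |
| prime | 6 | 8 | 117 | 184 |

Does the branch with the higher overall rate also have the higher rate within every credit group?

No

Near-prime: Westside 31/61 = 50.8%, Millbrook 11/29 = 37.9% → Westside
Subprime: Westside 33/98 = 33.7%, Millbrook 1/5 = 20.0% → Westside
Prime: Westside 6/8 = 75.0%, Millbrook 117/184 = 63.6% → Westside
Overall: Westside 70/167 = 41.9%, Millbrook 129/218 = 59.2% → Millbrook
Westside wins each credit group but Millbrook wins overall — the comparison reverses. Westside's applications skew toward subprime, which has a lower base rate.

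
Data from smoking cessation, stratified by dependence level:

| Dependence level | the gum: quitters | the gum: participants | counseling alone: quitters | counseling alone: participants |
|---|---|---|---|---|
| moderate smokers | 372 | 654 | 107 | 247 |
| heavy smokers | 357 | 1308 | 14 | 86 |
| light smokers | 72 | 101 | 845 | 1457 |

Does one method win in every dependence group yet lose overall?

Yes

Moderate smokers: the gum 372/654 = 56.9%, counseling alone 107/247 = 43.3% → the gum
Heavy smokers: the gum 357/1308 = 27.3%, counseling alone 14/86 = 16.3% → the gum
Light smokers: the gum 72/101 = 71.3%, counseling alone 845/1457 = 58.0% → the gum
Overall: the gum 801/2063 = 38.8%, counseling alone 966/1790 = 54.0% → counseling alone
The gum wins each dependence group but counseling alone wins overall — the comparison reverses. The gum's participants skew toward heavy smokers, which has a lower base rate.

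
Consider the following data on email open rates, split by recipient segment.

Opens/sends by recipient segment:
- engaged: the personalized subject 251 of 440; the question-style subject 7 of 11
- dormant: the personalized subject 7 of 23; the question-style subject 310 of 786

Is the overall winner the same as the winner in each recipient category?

Engaged: the personalized subject 251/440 = 57.0%, the question-style subject 7/11 = 63.6% → the question-style subject
Dormant: the personalized subject 7/23 = 30.4%, the question-style subject 310/786 = 39.4% → the question-style subject
Overall: the personalized subject 258/463 = 55.7%, the question-style subject 317/797 = 39.8% → the personalized subject
The question-style subject wins each recipient group but the personalized subject wins overall — the comparison reverses. The question-style subject's sends skew toward dormant, which has a lower base rate.

No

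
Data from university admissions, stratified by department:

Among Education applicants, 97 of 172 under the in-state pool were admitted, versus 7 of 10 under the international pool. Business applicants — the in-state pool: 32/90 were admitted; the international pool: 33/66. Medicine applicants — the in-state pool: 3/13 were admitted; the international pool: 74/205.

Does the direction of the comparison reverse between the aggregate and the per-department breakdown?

Education: the in-state pool 97/172 = 56.4%, the international pool 7/10 = 70.0% → the international pool
Business: the in-state pool 32/90 = 35.6%, the international pool 33/66 = 50.0% → the international pool
Medicine: the in-state pool 3/13 = 23.1%, the international pool 74/205 = 36.1% → the international pool
Overall: the in-state pool 132/275 = 48.0%, the international pool 114/281 = 40.6% → the in-state pool
The international pool wins each department group but the in-state pool wins overall — the comparison reverses. The international pool's applicants skew toward Medicine, which has a lower base rate.

Yes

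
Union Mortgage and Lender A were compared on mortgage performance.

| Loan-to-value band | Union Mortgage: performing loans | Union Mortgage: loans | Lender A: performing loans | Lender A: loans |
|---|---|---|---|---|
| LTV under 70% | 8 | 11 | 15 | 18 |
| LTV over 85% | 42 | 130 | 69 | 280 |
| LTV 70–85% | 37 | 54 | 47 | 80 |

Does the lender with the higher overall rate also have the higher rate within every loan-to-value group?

No

LTV under 70%: Union Mortgage 8/11 = 72.7%, Lender A 15/18 = 83.3% → Lender A
LTV over 85%: Union Mortgage 42/130 = 32.3%, Lender A 69/280 = 24.6% → Union Mortgage
LTV 70–85%: Union Mortgage 37/54 = 68.5%, Lender A 47/80 = 58.8% → Union Mortgage
Overall: Union Mortgage 87/195 = 44.6%, Lender A 131/378 = 34.7% → Union Mortgage
Neither sweeps: Union Mortgage wins 2 of 3 groups, Lender A wins 1. Union Mortgage wins overall but not every group — no Simpson reversal.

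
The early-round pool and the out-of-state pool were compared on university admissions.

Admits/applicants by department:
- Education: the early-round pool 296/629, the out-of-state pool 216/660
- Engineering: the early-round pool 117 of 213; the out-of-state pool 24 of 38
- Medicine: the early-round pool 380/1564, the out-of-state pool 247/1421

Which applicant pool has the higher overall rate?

Education: the early-round pool 296/629 = 47.1%, the out-of-state pool 216/660 = 32.7% → the early-round pool
Engineering: the early-round pool 117/213 = 54.9%, the out-of-state pool 24/38 = 63.2% → the out-of-state pool
Medicine: the early-round pool 380/1564 = 24.3%, the out-of-state pool 247/1421 = 17.4% → the early-round pool
Overall: the early-round pool 793/2406 = 33.0%, the out-of-state pool 487/2119 = 23.0% → the early-round pool
(Neither sweeps every department group, but the early-round pool has the higher pooled rate.)

the early-round pool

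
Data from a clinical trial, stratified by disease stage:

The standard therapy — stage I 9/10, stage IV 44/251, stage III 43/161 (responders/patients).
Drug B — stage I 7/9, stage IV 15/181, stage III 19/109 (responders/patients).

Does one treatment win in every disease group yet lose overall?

Stage I: the standard therapy 9/10 = 90.0%, Drug B 7/9 = 77.8% → the standard therapy
Stage IV: the standard therapy 44/251 = 17.5%, Drug B 15/181 = 8.3% → the standard therapy
Stage III: the standard therapy 43/161 = 26.7%, Drug B 19/109 = 17.4% → the standard therapy
Overall: the standard therapy 96/422 = 22.7%, Drug B 41/299 = 13.7% → the standard therapy
The standard therapy wins overall and in every disease group — no reversal.

No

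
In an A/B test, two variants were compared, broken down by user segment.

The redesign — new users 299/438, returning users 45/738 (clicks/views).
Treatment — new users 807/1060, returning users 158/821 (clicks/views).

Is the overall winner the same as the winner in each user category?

Yes

New users: the redesign 299/438 = 68.3%, Treatment 807/1060 = 76.1% → Treatment
Returning users: the redesign 45/738 = 6.1%, Treatment 158/821 = 19.2% → Treatment
Overall: the redesign 344/1176 = 29.3%, Treatment 965/1881 = 51.3% → Treatment
Treatment wins overall and in every user group — no reversal.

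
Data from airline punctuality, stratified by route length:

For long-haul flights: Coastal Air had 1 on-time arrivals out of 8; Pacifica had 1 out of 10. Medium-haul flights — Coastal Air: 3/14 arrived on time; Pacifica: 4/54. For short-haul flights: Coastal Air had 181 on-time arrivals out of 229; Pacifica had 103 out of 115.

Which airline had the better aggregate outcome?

Coastal Air

Long-haul: Coastal Air 1/8 = 12.5%, Pacifica 1/10 = 10.0% → Coastal Air
Medium-haul: Coastal Air 3/14 = 21.4%, Pacifica 4/54 = 7.4% → Coastal Air
Short-haul: Coastal Air 181/229 = 79.0%, Pacifica 103/115 = 89.6% → Pacifica
Overall: Coastal Air 185/251 = 73.7%, Pacifica 108/179 = 60.3% → Coastal Air
(Neither sweeps every route group, but Coastal Air has the higher pooled rate.)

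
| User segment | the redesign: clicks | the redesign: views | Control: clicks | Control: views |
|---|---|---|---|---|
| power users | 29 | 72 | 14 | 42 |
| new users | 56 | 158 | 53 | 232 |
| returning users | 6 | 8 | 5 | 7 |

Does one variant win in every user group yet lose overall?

No

Power users: the redesign 29/72 = 40.3%, Control 14/42 = 33.3% → the redesign
New users: the redesign 56/158 = 35.4%, Control 53/232 = 22.8% → the redesign
Returning users: the redesign 6/8 = 75.0%, Control 5/7 = 71.4% → the redesign
Overall: the redesign 91/238 = 38.2%, Control 72/281 = 25.6% → the redesign
The redesign wins overall and in every user group — no reversal.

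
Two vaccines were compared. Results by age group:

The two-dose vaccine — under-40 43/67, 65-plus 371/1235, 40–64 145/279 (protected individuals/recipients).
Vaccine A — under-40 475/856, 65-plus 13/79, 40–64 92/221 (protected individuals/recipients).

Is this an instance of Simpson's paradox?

Under-40: the two-dose vaccine 43/67 = 64.2%, Vaccine A 475/856 = 55.5% → the two-dose vaccine
65-plus: the two-dose vaccine 371/1235 = 30.0%, Vaccine A 13/79 = 16.5% → the two-dose vaccine
40–64: the two-dose vaccine 145/279 = 52.0%, Vaccine A 92/221 = 41.6% → the two-dose vaccine
Overall: the two-dose vaccine 559/1581 = 35.4%, Vaccine A 580/1156 = 50.2% → Vaccine A
The two-dose vaccine wins each age group but Vaccine A wins overall — the comparison reverses. The two-dose vaccine's recipients skew toward 65-plus, which has a lower base rate.

Yes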